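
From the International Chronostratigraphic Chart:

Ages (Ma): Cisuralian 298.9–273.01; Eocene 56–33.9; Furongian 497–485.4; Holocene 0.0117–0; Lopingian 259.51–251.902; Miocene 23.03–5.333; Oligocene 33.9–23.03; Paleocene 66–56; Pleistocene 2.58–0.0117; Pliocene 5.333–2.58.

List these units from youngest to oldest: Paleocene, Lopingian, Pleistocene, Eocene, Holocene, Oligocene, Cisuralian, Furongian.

Read off each span (Ma): Paleocene 66–56; Lopingian 259.51–251.902; Pleistocene 2.58–0.0117; Eocene 56–33.9; Holocene 0.0117–0; Oligocene 33.9–23.03; Cisuralian 298.9–273.01; Furongian 497–485.4.
Larger Ma is older, so oldest→youngest is Furongian, Cisuralian, Lopingian, Paleocene, Eocene, Oligocene, Pleistocene, Holocene; reverse it for youngest→oldest.

Holocene, Pleistocene, Oligocene, Eocene, Paleocene, Lopingian, Cisuralian, Furongian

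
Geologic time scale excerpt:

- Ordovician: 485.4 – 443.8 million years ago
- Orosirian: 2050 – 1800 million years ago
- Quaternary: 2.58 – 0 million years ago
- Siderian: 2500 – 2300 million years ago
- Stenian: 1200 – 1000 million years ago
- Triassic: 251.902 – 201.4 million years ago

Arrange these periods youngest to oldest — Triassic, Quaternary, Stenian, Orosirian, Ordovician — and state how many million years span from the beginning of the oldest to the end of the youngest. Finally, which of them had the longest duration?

Start ages (Ma): Orosirian 2050, Stenian 1200, Ordovician 485.4, Triassic 251.902, Quaternary 2.58.
Ordered youngest to oldest: Quaternary, Triassic, Ordovician, Stenian, Orosirian.
Span = 2050 − 0 = 2050 Myr.
Durations: Quaternary 2.58, Stenian 200, Ordovician 41.6, Orosirian 250, Triassic 50.502 → longest is Orosirian (250 Myr).

Quaternary → Triassic → Ordovician → Stenian → Orosirian; total span 2050 Myr; longest is Orosirian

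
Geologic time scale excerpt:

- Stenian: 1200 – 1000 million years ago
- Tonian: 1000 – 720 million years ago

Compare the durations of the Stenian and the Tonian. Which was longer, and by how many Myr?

Stenian: 1200 − 1000 = 200 Myr.
Tonian: 1000 − 720 = 280 Myr.
Difference: 280 − 200 = 80 Myr, so the Tonian was longer.

Tonian, by 80 million years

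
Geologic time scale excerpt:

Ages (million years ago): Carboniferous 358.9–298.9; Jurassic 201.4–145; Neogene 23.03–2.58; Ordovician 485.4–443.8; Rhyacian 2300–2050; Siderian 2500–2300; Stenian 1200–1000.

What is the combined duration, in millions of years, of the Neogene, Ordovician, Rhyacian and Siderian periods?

Each duration: Neogene = 20.45; Ordovician = 41.6; Rhyacian = 250; Siderian = 200.
Sum: 20.45 + 41.6 + 250 + 200 = 512.05 Myr.

512.05 million years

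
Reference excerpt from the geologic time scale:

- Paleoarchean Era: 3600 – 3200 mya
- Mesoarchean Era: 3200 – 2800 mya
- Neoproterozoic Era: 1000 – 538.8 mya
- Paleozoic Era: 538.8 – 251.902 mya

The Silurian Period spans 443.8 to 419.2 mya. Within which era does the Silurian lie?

Paleozoic

The Silurian (443.8–419.2 Ma) lies entirely within 538.8–251.902 Ma, the Paleozoic Era.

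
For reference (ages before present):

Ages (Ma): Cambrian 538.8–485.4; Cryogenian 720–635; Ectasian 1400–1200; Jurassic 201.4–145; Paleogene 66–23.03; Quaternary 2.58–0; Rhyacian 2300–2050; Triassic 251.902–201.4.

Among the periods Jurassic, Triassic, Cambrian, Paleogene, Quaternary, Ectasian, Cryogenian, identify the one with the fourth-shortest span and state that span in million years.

Cambrian, 53.4 million years

Start − end for each: Jurassic 201.4 − 145 = 56.4; Triassic 251.902 − 201.4 = 50.502; Cambrian 538.8 − 485.4 = 53.4; Paleogene 66 − 23.03 = 42.97; Quaternary 2.58 − 0 = 2.58; Ectasian 1400 − 1200 = 200; Cryogenian 720 − 635 = 85.
Ranking these from shortest: Quaternary < Paleogene < Triassic < Cambrian < Jurassic < Cryogenian < Ectasian.
Position 4 in that ranking is Cambrian, which lasted 53.4 Myr.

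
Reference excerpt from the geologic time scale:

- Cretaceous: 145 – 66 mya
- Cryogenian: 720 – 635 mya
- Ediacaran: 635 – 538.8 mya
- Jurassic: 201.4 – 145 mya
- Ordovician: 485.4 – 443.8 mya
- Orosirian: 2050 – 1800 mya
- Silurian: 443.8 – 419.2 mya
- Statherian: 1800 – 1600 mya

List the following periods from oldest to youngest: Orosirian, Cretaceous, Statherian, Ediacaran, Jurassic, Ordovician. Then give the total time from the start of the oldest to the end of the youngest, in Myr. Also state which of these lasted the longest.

From the excerpt: Orosirian 2050–1800; Cretaceous 145–66; Statherian 1800–1600; Ediacaran 635–538.8; Jurassic 201.4–145; Ordovician 485.4–443.8 (Ma).
Larger Ma is earlier, so the oldest is Orosirian and the youngest is Cretaceous; oldest to youngest: Orosirian, Statherian, Ediacaran, Ordovician, Jurassic, Cretaceous.
Oldest start 2050 minus youngest end 66 gives 1984 Myr overall.
Individual lengths (start − end): Cretaceous 79; Ordovician 41.6; Jurassic 56.4; Statherian 200; Ediacaran 96.2; Orosirian 250. The largest is Orosirian at 250 Myr.

Orosirian → Statherian → Ediacaran → Ordovician → Jurassic → Cretaceous; total span 1984 Myr; longest is Orosirian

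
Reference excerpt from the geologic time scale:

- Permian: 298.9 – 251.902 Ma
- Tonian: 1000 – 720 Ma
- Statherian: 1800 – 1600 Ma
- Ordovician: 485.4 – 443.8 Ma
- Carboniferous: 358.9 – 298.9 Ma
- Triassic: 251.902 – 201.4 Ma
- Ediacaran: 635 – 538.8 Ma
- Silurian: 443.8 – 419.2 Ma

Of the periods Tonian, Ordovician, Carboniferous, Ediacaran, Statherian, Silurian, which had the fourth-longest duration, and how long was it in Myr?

Durations: Tonian 280; Ordovician 41.6; Carboniferous 60; Ediacaran 96.2; Statherian 200; Silurian 24.6 Myr.
Sorted longest-first: Tonian (280), Statherian (200), Ediacaran (96.2), Carboniferous (60), Ordovician (41.6), Silurian (24.6).
The fourth longest is Carboniferous at 60 Myr.

Carboniferous, 60 million years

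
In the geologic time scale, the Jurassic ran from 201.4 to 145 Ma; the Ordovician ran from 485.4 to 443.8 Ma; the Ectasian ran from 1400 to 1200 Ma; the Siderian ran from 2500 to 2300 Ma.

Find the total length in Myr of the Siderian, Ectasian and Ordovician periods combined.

Duration is start − end for each: (2500 − 2300) + (1400 − 1200) + (485.4 − 443.8).
That is 200 + 200 + 41.6, which totals 441.6 million years.

441.6 million years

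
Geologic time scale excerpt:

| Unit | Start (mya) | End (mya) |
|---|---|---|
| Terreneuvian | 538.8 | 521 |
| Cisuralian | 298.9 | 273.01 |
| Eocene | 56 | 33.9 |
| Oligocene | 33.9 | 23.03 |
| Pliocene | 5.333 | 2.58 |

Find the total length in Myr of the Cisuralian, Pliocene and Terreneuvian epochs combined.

46.443 million years

Duration is start − end for each: (298.9 − 273.01) + (5.333 − 2.58) + (538.8 − 521).
That is 25.89 + 2.753 + 17.8, which totals 46.443 million years.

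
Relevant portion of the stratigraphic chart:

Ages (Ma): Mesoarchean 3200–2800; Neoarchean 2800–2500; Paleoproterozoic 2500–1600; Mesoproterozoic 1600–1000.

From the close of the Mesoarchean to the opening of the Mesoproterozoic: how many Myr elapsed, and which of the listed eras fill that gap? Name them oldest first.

The Mesoarchean closes at 2800 Ma and the Mesoproterozoic opens at 1600 Ma, so the interval is 2800 − 1600 = 1200 Myr.
An era fits inside if it starts at or after 2800 Ma and ends at or before 1600 Ma; oldest first that gives Neoarchean, Paleoproterozoic.

1200 million years; Neoarchean, Paleoproterozoic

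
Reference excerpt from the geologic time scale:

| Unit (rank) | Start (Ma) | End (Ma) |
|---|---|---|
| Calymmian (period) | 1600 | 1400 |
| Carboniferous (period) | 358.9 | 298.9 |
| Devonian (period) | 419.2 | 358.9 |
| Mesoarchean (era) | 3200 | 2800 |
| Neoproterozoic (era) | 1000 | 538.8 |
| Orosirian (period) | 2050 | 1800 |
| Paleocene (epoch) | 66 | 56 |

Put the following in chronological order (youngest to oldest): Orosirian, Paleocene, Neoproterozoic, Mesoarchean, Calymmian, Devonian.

Paleocene, Devonian, Neoproterozoic, Calymmian, Orosirian, Mesoarchean

Read off each span (Ma): Orosirian 2050–1800; Paleocene 66–56; Neoproterozoic 1000–538.8; Mesoarchean 3200–2800; Calymmian 1600–1400; Devonian 419.2–358.9.
Larger Ma is older, so oldest→youngest is Mesoarchean, Orosirian, Calymmian, Neoproterozoic, Devonian, Paleocene; reverse it for youngest→oldest.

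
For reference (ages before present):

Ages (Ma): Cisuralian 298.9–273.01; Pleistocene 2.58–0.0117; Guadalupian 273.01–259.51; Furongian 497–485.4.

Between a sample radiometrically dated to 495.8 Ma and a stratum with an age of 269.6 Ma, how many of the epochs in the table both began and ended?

1

The older date is 495.8 Ma and the younger is 269.6 Ma.
Epochs with start < 495.8 and end > 269.6 Ma: Cisuralian (298.9–273.01).
That is 1 complete epoch.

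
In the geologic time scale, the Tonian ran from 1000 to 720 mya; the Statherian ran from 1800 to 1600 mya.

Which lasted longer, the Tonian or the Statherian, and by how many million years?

Tonian: 1000 − 720 = 280 Myr.
Statherian: 1800 − 1600 = 200 Myr.
Difference: 280 − 200 = 80 Myr, so the Tonian was longer.

Tonian, by 80 million years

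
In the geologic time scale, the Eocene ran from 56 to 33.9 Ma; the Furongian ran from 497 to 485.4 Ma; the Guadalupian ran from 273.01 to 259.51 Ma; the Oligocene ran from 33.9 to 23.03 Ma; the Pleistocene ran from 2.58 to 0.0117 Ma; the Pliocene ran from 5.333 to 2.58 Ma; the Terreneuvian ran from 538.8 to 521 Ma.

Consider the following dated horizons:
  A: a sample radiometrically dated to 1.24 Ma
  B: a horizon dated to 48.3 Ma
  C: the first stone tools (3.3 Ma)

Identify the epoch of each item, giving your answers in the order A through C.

A — Pleistocene; B — Eocene; C — Pliocene

A: 1.24 Ma lies in 2.58–0.0117 Ma, so Pleistocene.
B: 48.3 Ma lies in 56–33.9 Ma, so Eocene.
C: 3.3 Ma lies in 5.333–2.58 Ma, so Pliocene.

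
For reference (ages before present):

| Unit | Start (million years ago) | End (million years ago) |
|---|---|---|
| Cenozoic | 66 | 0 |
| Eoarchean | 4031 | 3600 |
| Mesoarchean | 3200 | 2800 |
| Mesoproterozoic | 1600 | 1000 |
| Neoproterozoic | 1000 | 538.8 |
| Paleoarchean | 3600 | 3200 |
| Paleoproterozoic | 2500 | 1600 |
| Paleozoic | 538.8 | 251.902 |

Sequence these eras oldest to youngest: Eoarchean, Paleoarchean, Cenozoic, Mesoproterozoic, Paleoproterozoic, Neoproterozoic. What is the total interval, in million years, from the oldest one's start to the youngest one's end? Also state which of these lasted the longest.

Eoarchean, Paleoarchean, Paleoproterozoic, Mesoproterozoic, Neoproterozoic, Cenozoic; total span 4031 Myr; longest is Paleoproterozoic

Start ages (Ma): Eoarchean 4031, Paleoarchean 3600, Paleoproterozoic 2500, Mesoproterozoic 1600, Neoproterozoic 1000, Cenozoic 66.
Ordered oldest to youngest: Eoarchean, Paleoarchean, Paleoproterozoic, Mesoproterozoic, Neoproterozoic, Cenozoic.
Span = 4031 − 0 = 4031 Myr.
Durations: Neoproterozoic 461.2, Paleoproterozoic 900, Cenozoic 66, Eoarchean 431, Paleoarchean 400, Mesoproterozoic 600 → longest is Paleoproterozoic (900 Myr).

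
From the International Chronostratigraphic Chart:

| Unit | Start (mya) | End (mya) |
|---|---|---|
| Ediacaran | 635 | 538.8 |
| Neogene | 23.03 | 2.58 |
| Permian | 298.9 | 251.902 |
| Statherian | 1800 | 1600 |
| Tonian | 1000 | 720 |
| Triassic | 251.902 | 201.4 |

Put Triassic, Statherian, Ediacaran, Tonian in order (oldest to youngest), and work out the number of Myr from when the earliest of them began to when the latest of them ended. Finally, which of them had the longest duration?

Start ages (Ma): Statherian 1800, Tonian 1000, Ediacaran 635, Triassic 251.902.
Ordered oldest to youngest: Statherian, Tonian, Ediacaran, Triassic.
Span = 1800 − 201.4 = 1598.6 Myr.
Durations: Statherian 200, Triassic 50.502, Ediacaran 96.2, Tonian 280 → longest is Tonian (280 Myr).

Statherian, Tonian, Ediacaran, Triassic; total span 1598.6 Myr; longest is Tonian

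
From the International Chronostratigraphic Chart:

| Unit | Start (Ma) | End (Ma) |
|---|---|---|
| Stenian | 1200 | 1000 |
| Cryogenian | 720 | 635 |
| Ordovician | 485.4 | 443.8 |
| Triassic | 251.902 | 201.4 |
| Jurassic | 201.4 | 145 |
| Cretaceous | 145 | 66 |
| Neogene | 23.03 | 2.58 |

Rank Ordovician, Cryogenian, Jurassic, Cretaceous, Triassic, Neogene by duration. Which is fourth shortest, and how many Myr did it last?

Start − end for each: Ordovician 485.4 − 443.8 = 41.6; Cryogenian 720 − 635 = 85; Jurassic 201.4 − 145 = 56.4; Cretaceous 145 − 66 = 79; Triassic 251.902 − 201.4 = 50.502; Neogene 23.03 − 2.58 = 20.45.
Ranking these from shortest: Neogene < Ordovician < Triassic < Jurassic < Cretaceous < Cryogenian.
Position 4 in that ranking is Jurassic, which lasted 56.4 Myr.

Jurassic, 56.4 million years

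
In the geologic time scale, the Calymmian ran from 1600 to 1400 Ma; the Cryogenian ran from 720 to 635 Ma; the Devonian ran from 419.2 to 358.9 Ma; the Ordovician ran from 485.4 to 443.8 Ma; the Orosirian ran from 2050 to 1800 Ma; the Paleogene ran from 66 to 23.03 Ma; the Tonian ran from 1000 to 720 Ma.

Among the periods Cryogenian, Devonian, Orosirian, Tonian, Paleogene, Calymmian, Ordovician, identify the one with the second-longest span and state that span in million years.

Start − end for each: Cryogenian 720 − 635 = 85; Devonian 419.2 − 358.9 = 60.3; Orosirian 2050 − 1800 = 250; Tonian 1000 − 720 = 280; Paleogene 66 − 23.03 = 42.97; Calymmian 1600 − 1400 = 200; Ordovician 485.4 − 443.8 = 41.6.
Ranking these from longest: Tonian > Orosirian > Calymmian > Cryogenian > Devonian > Paleogene > Ordovician.
Position 2 in that ranking is Orosirian, which lasted 250 Myr.

Orosirian, 250 million years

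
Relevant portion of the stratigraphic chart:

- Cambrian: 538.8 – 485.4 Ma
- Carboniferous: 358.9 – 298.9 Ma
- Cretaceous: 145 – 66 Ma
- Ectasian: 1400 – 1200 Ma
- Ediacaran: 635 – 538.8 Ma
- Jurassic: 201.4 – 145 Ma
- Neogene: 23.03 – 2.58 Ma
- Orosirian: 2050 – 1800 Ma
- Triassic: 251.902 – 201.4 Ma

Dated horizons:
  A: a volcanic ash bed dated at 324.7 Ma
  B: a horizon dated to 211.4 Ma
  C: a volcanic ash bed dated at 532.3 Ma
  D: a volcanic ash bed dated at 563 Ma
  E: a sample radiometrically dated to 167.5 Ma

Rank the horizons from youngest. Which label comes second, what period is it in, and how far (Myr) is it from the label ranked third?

Smaller Ma means younger, so youngest first: E 167.5 < B 211.4 < A 324.7 < C 532.3 < D 563.
Counting 2 along gives B (211.4 Ma); the excerpt puts that inside the Triassic, 251.902–201.4 Ma.
Next in line is A (324.7 Ma), and 324.7 − 211.4 = 113.3 Myr.

B, in the Triassic; 113.3 million years to A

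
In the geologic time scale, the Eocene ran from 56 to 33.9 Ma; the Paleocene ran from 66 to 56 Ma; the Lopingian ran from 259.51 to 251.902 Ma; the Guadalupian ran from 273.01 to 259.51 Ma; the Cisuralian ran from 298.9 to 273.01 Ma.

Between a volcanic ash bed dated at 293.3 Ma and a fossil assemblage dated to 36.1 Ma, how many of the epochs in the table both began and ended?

293.3 Ma sits inside the Cisuralian (298.9–273.01) and 36.1 Ma inside the Eocene (56–33.9); neither of those is wholly between the two dates.
The listed epochs lying completely between them are Guadalupian, Lopingian, Paleocene — 3 in all.

3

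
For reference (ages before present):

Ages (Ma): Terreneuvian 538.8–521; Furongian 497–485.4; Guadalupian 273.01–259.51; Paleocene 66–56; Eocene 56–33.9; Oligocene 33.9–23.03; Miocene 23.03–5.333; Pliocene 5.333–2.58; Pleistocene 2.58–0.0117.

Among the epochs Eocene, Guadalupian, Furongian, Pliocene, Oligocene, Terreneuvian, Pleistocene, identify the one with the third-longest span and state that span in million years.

Durations: Eocene 22.1; Guadalupian 13.5; Furongian 11.6; Pliocene 2.753; Oligocene 10.87; Terreneuvian 17.8; Pleistocene 2.5683 Myr.
Sorted longest-first: Eocene (22.1), Terreneuvian (17.8), Guadalupian (13.5), Furongian (11.6), Oligocene (10.87), Pliocene (2.753), Pleistocene (2.5683).
The third longest is Guadalupian at 13.5 Myr.

Guadalupian, 13.5 million years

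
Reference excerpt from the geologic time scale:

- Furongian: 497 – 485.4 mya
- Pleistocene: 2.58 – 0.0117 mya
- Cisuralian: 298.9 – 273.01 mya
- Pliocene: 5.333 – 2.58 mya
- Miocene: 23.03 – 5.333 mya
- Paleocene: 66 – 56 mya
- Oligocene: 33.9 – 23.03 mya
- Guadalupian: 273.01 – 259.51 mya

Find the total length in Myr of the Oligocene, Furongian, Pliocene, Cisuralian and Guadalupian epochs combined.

Each duration: Oligocene = 10.87; Furongian = 11.6; Pliocene = 2.753; Cisuralian = 25.89; Guadalupian = 13.5.
Sum: 10.87 + 11.6 + 2.753 + 25.89 + 13.5 = 64.613 Myr.

64.613 million years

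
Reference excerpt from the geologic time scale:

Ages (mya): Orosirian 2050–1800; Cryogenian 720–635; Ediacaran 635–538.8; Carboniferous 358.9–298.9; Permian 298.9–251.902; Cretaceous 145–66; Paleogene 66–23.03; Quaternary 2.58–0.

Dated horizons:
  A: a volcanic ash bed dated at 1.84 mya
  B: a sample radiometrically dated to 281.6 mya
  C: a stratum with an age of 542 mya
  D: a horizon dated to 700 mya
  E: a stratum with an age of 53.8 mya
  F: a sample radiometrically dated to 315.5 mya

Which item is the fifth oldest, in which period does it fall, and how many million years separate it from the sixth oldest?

E, in the Paleogene; 51.96 million years to A

Larger Ma means older, so oldest first: D 700 > C 542 > F 315.5 > B 281.6 > E 53.8 > A 1.84.
Counting 5 along gives E (53.8 Ma); the excerpt puts that inside the Paleogene, 66–23.03 Ma.
Next in line is A (1.84 Ma), and 53.8 − 1.84 = 51.96 Myr.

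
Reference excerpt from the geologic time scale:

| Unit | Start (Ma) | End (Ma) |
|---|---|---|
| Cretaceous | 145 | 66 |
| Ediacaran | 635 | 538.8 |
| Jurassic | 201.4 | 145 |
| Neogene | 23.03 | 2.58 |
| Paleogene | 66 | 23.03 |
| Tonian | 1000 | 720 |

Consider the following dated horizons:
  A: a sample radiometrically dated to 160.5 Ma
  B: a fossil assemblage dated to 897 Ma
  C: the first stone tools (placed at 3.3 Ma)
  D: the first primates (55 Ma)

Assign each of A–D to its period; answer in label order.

A: 160.5 Ma lies in 201.4–145 Ma, so Jurassic.
B: 897 Ma lies in 1000–720 Ma, so Tonian.
C: 3.3 Ma lies in 23.03–2.58 Ma, so Neogene.
D: 55 Ma lies in 66–23.03 Ma, so Paleogene.

A — Jurassic; B — Tonian; C — Neogene; D — Paleogene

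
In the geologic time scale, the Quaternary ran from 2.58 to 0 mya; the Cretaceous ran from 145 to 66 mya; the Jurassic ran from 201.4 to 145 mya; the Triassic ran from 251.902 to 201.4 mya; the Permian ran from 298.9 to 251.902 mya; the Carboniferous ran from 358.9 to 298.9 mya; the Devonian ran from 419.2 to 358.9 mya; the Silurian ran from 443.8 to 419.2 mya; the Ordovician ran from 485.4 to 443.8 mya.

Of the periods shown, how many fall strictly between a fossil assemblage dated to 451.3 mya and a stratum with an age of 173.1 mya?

The older date is 451.3 Ma and the younger is 173.1 Ma.
Periods with start < 451.3 and end > 173.1 Ma: Silurian (443.8–419.2), Devonian (419.2–358.9), Carboniferous (358.9–298.9), Permian (298.9–251.902), Triassic (251.902–201.4).
That is 5 complete periods.

5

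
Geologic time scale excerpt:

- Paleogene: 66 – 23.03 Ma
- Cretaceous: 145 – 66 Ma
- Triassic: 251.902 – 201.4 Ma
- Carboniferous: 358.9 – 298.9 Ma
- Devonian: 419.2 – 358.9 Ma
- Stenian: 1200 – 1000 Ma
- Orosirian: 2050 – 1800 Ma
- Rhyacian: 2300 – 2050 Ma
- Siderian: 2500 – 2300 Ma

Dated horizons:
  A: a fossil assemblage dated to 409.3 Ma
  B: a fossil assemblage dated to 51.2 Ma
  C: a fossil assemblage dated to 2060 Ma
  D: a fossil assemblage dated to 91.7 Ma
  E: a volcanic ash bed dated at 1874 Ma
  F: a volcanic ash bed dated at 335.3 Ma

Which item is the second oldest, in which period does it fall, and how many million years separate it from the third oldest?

E, in the Orosirian; 1464.7 million years to A

Larger Ma means older, so oldest first: C 2060 > E 1874 > A 409.3 > F 335.3 > D 91.7 > B 51.2.
Counting 2 along gives E (1874 Ma); the excerpt puts that inside the Orosirian, 2050–1800 Ma.
Next in line is A (409.3 Ma), and 1874 − 409.3 = 1464.7 Myr.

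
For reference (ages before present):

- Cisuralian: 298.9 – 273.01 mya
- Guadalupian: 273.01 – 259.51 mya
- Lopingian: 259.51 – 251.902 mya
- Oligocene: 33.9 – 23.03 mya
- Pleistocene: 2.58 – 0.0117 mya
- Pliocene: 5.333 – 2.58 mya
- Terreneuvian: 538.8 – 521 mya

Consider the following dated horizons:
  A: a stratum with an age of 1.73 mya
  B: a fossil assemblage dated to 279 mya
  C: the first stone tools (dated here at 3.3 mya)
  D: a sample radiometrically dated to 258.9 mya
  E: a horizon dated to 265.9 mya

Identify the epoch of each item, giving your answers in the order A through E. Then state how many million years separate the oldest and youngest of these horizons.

A: 1.73 Ma lies in 2.58–0.0117 Ma, so Pleistocene.
B: 279 Ma lies in 298.9–273.01 Ma, so Cisuralian.
C: 3.3 Ma lies in 5.333–2.58 Ma, so Pliocene.
D: 258.9 Ma lies in 259.51–251.902 Ma, so Lopingian.
E: 265.9 Ma lies in 273.01–259.51 Ma, so Guadalupian.
Oldest = 279 Ma, youngest = 1.73 Ma → span 277.27 Myr.

A — Pleistocene; B — Cisuralian; C — Pliocene; D — Lopingian; E — Guadalupian; span 277.27 million years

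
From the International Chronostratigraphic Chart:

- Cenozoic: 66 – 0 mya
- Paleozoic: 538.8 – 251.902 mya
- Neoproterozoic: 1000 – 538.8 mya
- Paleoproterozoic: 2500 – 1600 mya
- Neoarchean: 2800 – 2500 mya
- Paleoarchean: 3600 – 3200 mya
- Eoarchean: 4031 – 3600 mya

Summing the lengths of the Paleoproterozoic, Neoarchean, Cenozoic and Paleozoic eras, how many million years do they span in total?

1552.898 million years

Each duration: Paleoproterozoic = 900; Neoarchean = 300; Cenozoic = 66; Paleozoic = 286.898.
Sum: 900 + 300 + 66 + 286.898 = 1552.898 Myr.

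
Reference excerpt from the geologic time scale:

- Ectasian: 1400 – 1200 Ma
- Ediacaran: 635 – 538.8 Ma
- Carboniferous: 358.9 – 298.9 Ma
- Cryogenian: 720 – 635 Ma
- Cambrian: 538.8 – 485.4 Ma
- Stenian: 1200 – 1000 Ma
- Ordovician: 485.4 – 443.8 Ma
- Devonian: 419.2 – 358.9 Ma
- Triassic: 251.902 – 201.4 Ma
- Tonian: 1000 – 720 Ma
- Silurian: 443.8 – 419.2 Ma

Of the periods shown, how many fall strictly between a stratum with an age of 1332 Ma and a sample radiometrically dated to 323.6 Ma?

1332 Ma sits inside the Ectasian (1400–1200) and 323.6 Ma inside the Carboniferous (358.9–298.9); neither of those is wholly between the two dates.
The listed periods lying completely between them are Stenian, Tonian, Cryogenian, Ediacaran, Cambrian, Ordovician, Silurian, Devonian — 8 in all.

8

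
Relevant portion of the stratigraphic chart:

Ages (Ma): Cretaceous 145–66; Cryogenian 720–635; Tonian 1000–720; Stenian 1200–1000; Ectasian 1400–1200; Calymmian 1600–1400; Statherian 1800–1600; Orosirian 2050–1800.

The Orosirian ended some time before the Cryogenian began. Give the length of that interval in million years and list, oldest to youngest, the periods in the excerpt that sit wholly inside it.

The Orosirian closes at 1800 Ma and the Cryogenian opens at 720 Ma, so the interval is 1800 − 720 = 1080 Myr.
A period fits inside if it starts at or after 1800 Ma and ends at or before 720 Ma; oldest first that gives Statherian, Calymmian, Ectasian, Stenian, Tonian.

1080 million years; Statherian, Calymmian, Ectasian, Stenian, Tonian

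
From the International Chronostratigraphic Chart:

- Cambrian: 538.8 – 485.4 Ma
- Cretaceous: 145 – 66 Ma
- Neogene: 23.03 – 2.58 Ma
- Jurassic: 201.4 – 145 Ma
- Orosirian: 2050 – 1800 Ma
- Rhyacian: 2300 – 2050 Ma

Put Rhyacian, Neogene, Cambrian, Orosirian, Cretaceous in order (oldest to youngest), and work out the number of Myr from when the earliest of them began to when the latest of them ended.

Start ages (Ma): Rhyacian 2300, Orosirian 2050, Cambrian 538.8, Cretaceous 145, Neogene 23.03.
Ordered oldest to youngest: Rhyacian, Orosirian, Cambrian, Cretaceous, Neogene.
Span = 2300 − 2.58 = 2297.42 Myr.

Rhyacian → Orosirian → Cambrian → Cretaceous → Neogene; total span 2297.42 Myr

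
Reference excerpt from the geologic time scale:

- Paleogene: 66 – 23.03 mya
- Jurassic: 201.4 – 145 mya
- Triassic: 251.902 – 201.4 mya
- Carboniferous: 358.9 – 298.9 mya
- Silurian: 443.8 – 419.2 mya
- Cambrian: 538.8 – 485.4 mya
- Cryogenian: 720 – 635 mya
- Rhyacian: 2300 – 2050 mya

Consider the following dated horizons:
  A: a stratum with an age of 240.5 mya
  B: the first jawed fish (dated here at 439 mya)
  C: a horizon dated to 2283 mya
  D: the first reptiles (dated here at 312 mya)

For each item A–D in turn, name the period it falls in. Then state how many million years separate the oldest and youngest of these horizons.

Match each age against the start–end ranges in the excerpt: A = 240.5 Ma → Triassic (251.902–201.4); B = 439 Ma → Silurian (443.8–419.2); C = 2283 Ma → Rhyacian (2300–2050); D = 312 Ma → Carboniferous (358.9–298.9).
The largest age is 2283 Ma and the smallest is 240.5 Ma; their difference is 2042.5 Myr.

A — Triassic; B — Silurian; C — Rhyacian; D — Carboniferous; span 2042.5 million years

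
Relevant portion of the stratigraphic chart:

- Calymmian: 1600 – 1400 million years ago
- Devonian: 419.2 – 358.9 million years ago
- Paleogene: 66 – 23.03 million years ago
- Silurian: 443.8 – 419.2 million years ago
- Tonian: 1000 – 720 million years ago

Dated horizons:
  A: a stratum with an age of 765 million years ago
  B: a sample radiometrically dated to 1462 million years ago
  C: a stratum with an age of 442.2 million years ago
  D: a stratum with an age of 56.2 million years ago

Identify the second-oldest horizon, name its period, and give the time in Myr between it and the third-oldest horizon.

A, in the Tonian; 322.8 million years to C

Sorted oldest-first by Ma: B (1462), A (765), C (442.2), D (56.2).
The second oldest is A at 765 Ma, which lies in 1000–720 Ma: the Tonian.
The third oldest is C at 442.2 Ma; separation = |765 − 442.2| = 322.8 Myr.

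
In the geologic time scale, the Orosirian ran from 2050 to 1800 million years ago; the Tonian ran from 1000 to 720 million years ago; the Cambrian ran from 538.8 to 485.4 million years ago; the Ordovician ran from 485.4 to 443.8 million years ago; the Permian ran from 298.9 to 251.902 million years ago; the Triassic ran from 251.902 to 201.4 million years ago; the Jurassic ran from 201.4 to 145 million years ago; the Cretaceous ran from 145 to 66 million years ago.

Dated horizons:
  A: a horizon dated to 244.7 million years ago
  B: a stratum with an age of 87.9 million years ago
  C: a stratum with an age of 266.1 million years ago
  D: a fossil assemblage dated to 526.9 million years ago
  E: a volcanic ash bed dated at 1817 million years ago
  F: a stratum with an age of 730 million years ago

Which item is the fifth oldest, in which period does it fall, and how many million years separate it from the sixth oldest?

A, in the Triassic; 156.8 million years to B

Larger Ma means older, so oldest first: E 1817 > F 730 > D 526.9 > C 266.1 > A 244.7 > B 87.9.
Counting 5 along gives A (244.7 Ma); the excerpt puts that inside the Triassic, 251.902–201.4 Ma.
Next in line is B (87.9 Ma), and 244.7 − 87.9 = 156.8 Myr.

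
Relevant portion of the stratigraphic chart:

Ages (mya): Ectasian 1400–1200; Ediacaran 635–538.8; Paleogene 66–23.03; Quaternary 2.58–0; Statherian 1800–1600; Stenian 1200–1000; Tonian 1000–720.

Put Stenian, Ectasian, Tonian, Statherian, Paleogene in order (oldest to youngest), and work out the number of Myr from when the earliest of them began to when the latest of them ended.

Start ages (Ma): Statherian 1800, Ectasian 1400, Stenian 1200, Tonian 1000, Paleogene 66.
Ordered oldest to youngest: Statherian, Ectasian, Stenian, Tonian, Paleogene.
Span = 1800 − 23.03 = 1776.97 Myr.

Statherian, Ectasian, Stenian, Tonian, Paleogene; total span 1776.97 Myr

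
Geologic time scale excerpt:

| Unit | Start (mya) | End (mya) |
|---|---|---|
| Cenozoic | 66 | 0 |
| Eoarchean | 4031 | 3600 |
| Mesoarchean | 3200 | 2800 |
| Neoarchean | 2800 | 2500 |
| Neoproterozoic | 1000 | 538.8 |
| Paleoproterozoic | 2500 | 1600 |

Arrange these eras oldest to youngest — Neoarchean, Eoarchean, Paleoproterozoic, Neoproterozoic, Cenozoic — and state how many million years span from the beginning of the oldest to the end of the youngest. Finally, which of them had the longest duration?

Start ages (Ma): Eoarchean 4031, Neoarchean 2800, Paleoproterozoic 2500, Neoproterozoic 1000, Cenozoic 66.
Ordered oldest to youngest: Eoarchean, Neoarchean, Paleoproterozoic, Neoproterozoic, Cenozoic.
Span = 4031 − 0 = 4031 Myr.
Durations: Eoarchean 431, Neoproterozoic 461.2, Paleoproterozoic 900, Neoarchean 300, Cenozoic 66 → longest is Paleoproterozoic (900 Myr).

Eoarchean → Neoarchean → Paleoproterozoic → Neoproterozoic → Cenozoic; total span 4031 Myr; longest is Paleoproterozoic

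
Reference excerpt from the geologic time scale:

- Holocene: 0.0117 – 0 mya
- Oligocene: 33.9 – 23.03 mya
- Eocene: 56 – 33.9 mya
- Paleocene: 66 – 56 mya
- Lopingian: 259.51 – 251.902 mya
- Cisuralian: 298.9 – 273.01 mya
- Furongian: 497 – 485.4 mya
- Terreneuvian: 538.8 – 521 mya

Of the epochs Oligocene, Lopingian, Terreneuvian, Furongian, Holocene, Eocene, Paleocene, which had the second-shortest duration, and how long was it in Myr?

Lopingian, 7.608 million years

Durations: Oligocene 10.87; Lopingian 7.608; Terreneuvian 17.8; Furongian 11.6; Holocene 0.0117; Eocene 22.1; Paleocene 10 Myr.
Sorted shortest-first: Holocene (0.0117), Lopingian (7.608), Paleocene (10), Oligocene (10.87), Furongian (11.6), Terreneuvian (17.8), Eocene (22.1).
The second shortest is Lopingian at 7.608 Myr.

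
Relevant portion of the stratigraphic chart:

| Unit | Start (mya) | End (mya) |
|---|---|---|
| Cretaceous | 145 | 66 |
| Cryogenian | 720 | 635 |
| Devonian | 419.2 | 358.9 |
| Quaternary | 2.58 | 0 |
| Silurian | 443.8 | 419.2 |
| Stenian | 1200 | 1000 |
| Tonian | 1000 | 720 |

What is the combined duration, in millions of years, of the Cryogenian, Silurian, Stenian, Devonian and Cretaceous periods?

448.9 million years

Duration is start − end for each: (720 − 635) + (443.8 − 419.2) + (1200 − 1000) + (419.2 − 358.9) + (145 − 66).
That is 85 + 24.6 + 200 + 60.3 + 79, which totals 448.9 million years.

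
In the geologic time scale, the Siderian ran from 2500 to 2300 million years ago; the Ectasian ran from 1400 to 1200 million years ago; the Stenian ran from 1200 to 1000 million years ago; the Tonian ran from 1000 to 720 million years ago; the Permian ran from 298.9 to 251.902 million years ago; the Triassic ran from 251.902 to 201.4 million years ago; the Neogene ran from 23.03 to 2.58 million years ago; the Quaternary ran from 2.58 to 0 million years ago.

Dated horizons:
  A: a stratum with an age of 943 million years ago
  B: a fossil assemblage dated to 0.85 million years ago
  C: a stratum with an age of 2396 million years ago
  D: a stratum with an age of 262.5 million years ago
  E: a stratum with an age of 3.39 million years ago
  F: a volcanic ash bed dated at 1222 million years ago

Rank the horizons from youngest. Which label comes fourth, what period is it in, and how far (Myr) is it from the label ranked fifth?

A, in the Tonian; 279 million years to F

Sorted youngest-first by Ma: B (0.85), E (3.39), D (262.5), A (943), F (1222), C (2396).
The fourth youngest is A at 943 Ma, which lies in 1000–720 Ma: the Tonian.
The fifth youngest is F at 1222 Ma; separation = |943 − 1222| = 279 Myr.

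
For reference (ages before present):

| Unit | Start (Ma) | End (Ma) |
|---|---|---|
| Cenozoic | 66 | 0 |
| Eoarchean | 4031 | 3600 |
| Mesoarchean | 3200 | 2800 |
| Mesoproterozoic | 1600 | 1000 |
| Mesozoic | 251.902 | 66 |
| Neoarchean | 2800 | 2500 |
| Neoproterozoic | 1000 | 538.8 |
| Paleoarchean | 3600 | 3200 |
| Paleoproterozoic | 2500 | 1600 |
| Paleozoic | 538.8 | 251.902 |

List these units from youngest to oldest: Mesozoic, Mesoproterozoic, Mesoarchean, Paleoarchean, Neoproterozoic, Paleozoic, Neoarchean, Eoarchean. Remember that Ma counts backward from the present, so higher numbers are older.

The oldest of these is Eoarchean (starts 4031 Ma) and the youngest is Mesozoic (ends 66 Ma).
In between, by decreasing start age: Paleoarchean (3600), Mesoarchean (3200), Neoarchean (2800), Mesoproterozoic (1600), Neoproterozoic (1000), Paleozoic (538.8).
Listing youngest first means reversing that sequence.

Mesozoic, Paleozoic, Neoproterozoic, Mesoproterozoic, Neoarchean, Mesoarchean, Paleoarchean, Eoarchean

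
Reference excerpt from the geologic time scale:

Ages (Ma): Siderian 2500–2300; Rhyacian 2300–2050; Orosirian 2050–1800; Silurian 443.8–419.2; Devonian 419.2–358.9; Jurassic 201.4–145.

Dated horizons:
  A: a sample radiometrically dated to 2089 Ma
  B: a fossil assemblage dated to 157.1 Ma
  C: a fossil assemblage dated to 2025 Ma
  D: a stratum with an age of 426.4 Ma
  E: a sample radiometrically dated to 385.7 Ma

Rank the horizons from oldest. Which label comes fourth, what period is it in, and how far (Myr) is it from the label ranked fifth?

Larger Ma means older, so oldest first: A 2089 > C 2025 > D 426.4 > E 385.7 > B 157.1.
Counting 4 along gives E (385.7 Ma); the excerpt puts that inside the Devonian, 419.2–358.9 Ma.
Next in line is B (157.1 Ma), and 385.7 − 157.1 = 228.6 Myr.

E, in the Devonian; 228.6 million years to B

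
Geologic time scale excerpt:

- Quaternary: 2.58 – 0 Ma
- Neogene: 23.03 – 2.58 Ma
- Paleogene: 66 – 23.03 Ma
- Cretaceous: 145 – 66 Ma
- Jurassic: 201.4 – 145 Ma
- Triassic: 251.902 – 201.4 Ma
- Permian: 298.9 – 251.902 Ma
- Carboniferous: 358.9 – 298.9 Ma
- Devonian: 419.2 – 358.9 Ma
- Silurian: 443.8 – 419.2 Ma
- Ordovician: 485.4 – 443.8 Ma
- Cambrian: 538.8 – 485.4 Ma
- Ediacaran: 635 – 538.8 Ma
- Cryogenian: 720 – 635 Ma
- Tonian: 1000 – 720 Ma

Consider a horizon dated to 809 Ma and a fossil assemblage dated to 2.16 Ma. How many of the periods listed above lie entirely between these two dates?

13

809 Ma sits inside the Tonian (1000–720) and 2.16 Ma inside the Quaternary (2.58–0); neither of those is wholly between the two dates.
The listed periods lying completely between them are Cryogenian, Ediacaran, Cambrian, Ordovician, Silurian, Devonian, Carboniferous, Permian, Triassic, Jurassic, Cretaceous, Paleogene, Neogene — 13 in all.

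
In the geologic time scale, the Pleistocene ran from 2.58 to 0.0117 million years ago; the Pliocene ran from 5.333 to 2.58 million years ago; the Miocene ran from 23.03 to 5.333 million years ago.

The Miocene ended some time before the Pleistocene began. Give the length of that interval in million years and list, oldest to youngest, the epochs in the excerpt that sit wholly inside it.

2.753 million years; Pliocene

The Miocene closes at 5.333 Ma and the Pleistocene opens at 2.58 Ma, so the interval is 5.333 − 2.58 = 2.753 Myr.
An epoch fits inside if it starts at or after 5.333 Ma and ends at or before 2.58 Ma; oldest first that gives Pliocene.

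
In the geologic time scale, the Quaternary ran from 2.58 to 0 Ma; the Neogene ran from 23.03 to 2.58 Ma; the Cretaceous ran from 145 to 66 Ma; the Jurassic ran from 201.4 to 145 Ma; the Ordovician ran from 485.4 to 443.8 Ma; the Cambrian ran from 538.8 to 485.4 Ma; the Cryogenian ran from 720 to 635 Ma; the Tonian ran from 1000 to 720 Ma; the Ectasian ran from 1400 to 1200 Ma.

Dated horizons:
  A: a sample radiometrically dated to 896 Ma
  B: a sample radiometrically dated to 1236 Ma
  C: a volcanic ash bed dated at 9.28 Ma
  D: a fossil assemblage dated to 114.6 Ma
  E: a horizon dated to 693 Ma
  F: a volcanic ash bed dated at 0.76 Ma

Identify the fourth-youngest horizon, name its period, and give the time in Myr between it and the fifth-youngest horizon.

E, in the Cryogenian; 203 million years to A

Sorted youngest-first by Ma: F (0.76), C (9.28), D (114.6), E (693), A (896), B (1236).
The fourth youngest is E at 693 Ma, which lies in 720–635 Ma: the Cryogenian.
The fifth youngest is A at 896 Ma; separation = |693 − 896| = 203 Myr.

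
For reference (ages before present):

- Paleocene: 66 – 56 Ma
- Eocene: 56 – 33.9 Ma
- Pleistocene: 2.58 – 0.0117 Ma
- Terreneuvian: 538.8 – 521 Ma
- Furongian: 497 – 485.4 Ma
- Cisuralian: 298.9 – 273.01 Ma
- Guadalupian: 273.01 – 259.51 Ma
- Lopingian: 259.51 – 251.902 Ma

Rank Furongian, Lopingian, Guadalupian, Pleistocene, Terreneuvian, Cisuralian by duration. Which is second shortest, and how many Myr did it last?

Start − end for each: Furongian 497 − 485.4 = 11.6; Lopingian 259.51 − 251.902 = 7.608; Guadalupian 273.01 − 259.51 = 13.5; Pleistocene 2.58 − 0.0117 = 2.5683; Terreneuvian 538.8 − 521 = 17.8; Cisuralian 298.9 − 273.01 = 25.89.
Ranking these from shortest: Pleistocene < Lopingian < Furongian < Guadalupian < Terreneuvian < Cisuralian.
Position 2 in that ranking is Lopingian, which lasted 7.608 Myr.

Lopingian, 7.608 million years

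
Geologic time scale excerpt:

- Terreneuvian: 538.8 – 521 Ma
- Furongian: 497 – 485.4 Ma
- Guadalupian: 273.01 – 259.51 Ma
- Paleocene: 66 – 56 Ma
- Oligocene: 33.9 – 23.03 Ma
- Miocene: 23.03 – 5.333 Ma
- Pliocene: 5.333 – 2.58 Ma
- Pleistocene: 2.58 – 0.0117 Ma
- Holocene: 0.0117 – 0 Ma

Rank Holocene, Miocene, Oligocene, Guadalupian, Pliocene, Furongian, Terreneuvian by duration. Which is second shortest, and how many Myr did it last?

Durations: Holocene 0.0117; Miocene 17.697; Oligocene 10.87; Guadalupian 13.5; Pliocene 2.753; Furongian 11.6; Terreneuvian 17.8 Myr.
Sorted shortest-first: Holocene (0.0117), Pliocene (2.753), Oligocene (10.87), Furongian (11.6), Guadalupian (13.5), Miocene (17.697), Terreneuvian (17.8).
The second shortest is Pliocene at 2.753 Myr.

Pliocene, 2.753 million years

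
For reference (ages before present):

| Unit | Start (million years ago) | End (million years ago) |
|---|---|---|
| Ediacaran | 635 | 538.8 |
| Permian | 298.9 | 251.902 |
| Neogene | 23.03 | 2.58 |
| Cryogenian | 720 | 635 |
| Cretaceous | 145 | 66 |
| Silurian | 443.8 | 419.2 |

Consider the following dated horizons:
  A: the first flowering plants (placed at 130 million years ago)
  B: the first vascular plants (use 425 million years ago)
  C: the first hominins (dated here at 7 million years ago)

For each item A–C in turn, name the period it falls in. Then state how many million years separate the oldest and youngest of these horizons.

A — Cretaceous; B — Silurian; C — Neogene; span 418 million years

A: 130 Ma lies in 145–66 Ma, so Cretaceous.
B: 425 Ma lies in 443.8–419.2 Ma, so Silurian.
C: 7 Ma lies in 23.03–2.58 Ma, so Neogene.
Oldest = 425 Ma, youngest = 7 Ma → span 418 Myr.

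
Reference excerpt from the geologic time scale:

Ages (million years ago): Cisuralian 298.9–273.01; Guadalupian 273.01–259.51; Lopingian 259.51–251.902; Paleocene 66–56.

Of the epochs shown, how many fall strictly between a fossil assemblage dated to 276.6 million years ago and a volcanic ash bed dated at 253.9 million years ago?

The older date is 276.6 Ma and the younger is 253.9 Ma.
Epochs with start < 276.6 and end > 253.9 Ma: Guadalupian (273.01–259.51).
That is 1 complete epoch.

1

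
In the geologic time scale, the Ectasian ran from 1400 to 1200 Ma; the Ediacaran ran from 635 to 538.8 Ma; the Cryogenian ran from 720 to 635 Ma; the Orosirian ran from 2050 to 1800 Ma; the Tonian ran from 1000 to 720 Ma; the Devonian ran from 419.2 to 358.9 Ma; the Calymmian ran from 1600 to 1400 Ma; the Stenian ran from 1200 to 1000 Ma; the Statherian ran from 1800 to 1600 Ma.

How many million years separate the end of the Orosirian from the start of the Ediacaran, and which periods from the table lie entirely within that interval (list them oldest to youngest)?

1165 million years; Statherian, Calymmian, Ectasian, Stenian, Tonian, Cryogenian

End of Orosirian = 1800 Ma; start of Ediacaran = 635 Ma.
Gap = 1800 − 635 = 1165 Myr.
Periods wholly inside 1800–635 Ma: Statherian (1800–1600), Calymmian (1600–1400), Ectasian (1400–1200), Stenian (1200–1000), Tonian (1000–720), Cryogenian (720–635).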